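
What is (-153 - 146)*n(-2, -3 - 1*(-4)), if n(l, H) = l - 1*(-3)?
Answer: -299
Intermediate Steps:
n(l, H) = 3 + l (n(l, H) = l + 3 = 3 + l)
(-153 - 146)*n(-2, -3 - 1*(-4)) = (-153 - 146)*(3 - 2) = -299*1 = -299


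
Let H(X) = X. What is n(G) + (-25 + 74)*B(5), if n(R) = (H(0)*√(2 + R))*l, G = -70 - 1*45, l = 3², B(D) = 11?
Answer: 539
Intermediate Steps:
l = 9
G = -115 (G = -70 - 45 = -115)
n(R) = 0 (n(R) = (0*√(2 + R))*9 = 0*9 = 0)
n(G) + (-25 + 74)*B(5) = 0 + (-25 + 74)*11 = 0 + 49*11 = 0 + 539 = 539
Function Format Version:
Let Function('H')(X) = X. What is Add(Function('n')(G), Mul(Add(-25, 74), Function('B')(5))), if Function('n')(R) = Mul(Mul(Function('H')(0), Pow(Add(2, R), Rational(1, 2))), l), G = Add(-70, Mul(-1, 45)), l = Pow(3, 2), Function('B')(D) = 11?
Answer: 539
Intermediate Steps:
l = 9
G = -115 (G = Add(-70, -45) = -115)
Function('n')(R) = 0 (Function('n')(R) = Mul(Mul(0, Pow(Add(2, R), Rational(1, 2))), 9) = Mul(0, 9) = 0)
Add(Function('n')(G), Mul(Add(-25, 74), Function('B')(5))) = Add(0, Mul(Add(-25, 74), 11)) = Add(0, Mul(49, 11)) = Add(0, 539) = 539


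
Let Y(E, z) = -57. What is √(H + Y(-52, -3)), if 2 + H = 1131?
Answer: 4*√67 ≈ 32.741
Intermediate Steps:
H = 1129 (H = -2 + 1131 = 1129)
√(H + Y(-52, -3)) = √(1129 - 57) = √1072 = 4*√67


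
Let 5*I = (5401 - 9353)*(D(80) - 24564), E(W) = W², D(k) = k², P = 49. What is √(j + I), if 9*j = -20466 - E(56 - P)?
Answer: √3229772885/15 ≈ 3788.7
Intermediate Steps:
I = 71784128/5 (I = ((5401 - 9353)*(80² - 24564))/5 = (-3952*(6400 - 24564))/5 = (-3952*(-18164))/5 = (⅕)*71784128 = 71784128/5 ≈ 1.4357e+7)
j = -20515/9 (j = (-20466 - (56 - 1*49)²)/9 = (-20466 - (56 - 49)²)/9 = (-20466 - 1*7²)/9 = (-20466 - 1*49)/9 = (-20466 - 49)/9 = (⅑)*(-20515) = -20515/9 ≈ -2279.4)
√(j + I) = √(-20515/9 + 71784128/5) = √(645954577/45) = √3229772885/15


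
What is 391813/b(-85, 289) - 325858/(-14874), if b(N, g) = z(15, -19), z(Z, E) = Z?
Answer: 972119072/37185 ≈ 26143.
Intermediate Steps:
b(N, g) = 15
391813/b(-85, 289) - 325858/(-14874) = 391813/15 - 325858/(-14874) = 391813*(1/15) - 325858*(-1/14874) = 391813/15 + 162929/7437 = 972119072/37185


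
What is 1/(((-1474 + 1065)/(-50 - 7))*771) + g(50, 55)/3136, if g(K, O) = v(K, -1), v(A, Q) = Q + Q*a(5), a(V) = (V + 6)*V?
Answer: -104049/5886328 ≈ -0.017676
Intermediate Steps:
a(V) = V*(6 + V) (a(V) = (6 + V)*V = V*(6 + V))
v(A, Q) = 56*Q (v(A, Q) = Q + Q*(5*(6 + 5)) = Q + Q*(5*11) = Q + Q*55 = Q + 55*Q = 56*Q)
g(K, O) = -56 (g(K, O) = 56*(-1) = -56)
1/(((-1474 + 1065)/(-50 - 7))*771) + g(50, 55)/3136 = 1/(((-1474 + 1065)/(-50 - 7))*771) - 56/3136 = (1/771)/(-409/(-57)) - 56*1/3136 = (1/771)/(-409*(-1/57)) - 1/56 = (1/771)/(409/57) - 1/56 = (57/409)*(1/771) - 1/56 = 19/105113 - 1/56 = -104049/5886328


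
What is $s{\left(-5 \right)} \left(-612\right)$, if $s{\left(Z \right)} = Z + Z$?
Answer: $6120$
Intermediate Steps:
$s{\left(Z \right)} = 2 Z$
$s{\left(-5 \right)} \left(-612\right) = 2 \left(-5\right) \left(-612\right) = \left(-10\right) \left(-612\right) = 6120$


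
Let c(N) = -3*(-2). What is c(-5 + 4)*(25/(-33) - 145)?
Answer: -9620/11 ≈ -874.54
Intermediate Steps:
c(N) = 6
c(-5 + 4)*(25/(-33) - 145) = 6*(25/(-33) - 145) = 6*(25*(-1/33) - 145) = 6*(-25/33 - 145) = 6*(-4810/33) = -9620/11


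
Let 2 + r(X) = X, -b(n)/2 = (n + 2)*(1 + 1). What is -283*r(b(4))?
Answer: 7358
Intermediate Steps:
b(n) = -8 - 4*n (b(n) = -2*(n + 2)*(1 + 1) = -2*(2 + n)*2 = -2*(4 + 2*n) = -8 - 4*n)
r(X) = -2 + X
-283*r(b(4)) = -283*(-2 + (-8 - 4*4)) = -283*(-2 + (-8 - 16)) = -283*(-2 - 24) = -283*(-26) = 7358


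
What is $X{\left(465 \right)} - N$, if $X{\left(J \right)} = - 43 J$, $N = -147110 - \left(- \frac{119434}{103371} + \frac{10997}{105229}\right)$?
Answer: $\frac{1382698119743786}{10877626959} \approx 1.2711 \cdot 10^{5}$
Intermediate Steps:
$N = - \frac{1600196270788991}{10877626959}$ ($N = -147110 - - \frac{11431149499}{10877626959} = -147110 + \left(\frac{119434}{103371} - \frac{10997}{105229}\right) = -147110 + \frac{11431149499}{10877626959} = - \frac{1600196270788991}{10877626959} \approx -1.4711 \cdot 10^{5}$)
$X{\left(465 \right)} - N = \left(-43\right) 465 - - \frac{1600196270788991}{10877626959} = -19995 + \frac{1600196270788991}{10877626959} = \frac{1382698119743786}{10877626959}$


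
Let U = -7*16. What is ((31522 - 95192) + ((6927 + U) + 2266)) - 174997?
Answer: -229586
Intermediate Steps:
U = -112
((31522 - 95192) + ((6927 + U) + 2266)) - 174997 = ((31522 - 95192) + ((6927 - 112) + 2266)) - 174997 = (-63670 + (6815 + 2266)) - 174997 = (-63670 + 9081) - 174997 = -54589 - 174997 = -229586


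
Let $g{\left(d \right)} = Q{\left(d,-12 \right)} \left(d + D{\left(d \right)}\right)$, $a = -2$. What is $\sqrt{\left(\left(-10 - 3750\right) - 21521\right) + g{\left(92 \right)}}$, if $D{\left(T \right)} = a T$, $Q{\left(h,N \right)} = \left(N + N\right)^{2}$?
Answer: $3 i \sqrt{8697} \approx 279.77 i$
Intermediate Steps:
$Q{\left(h,N \right)} = 4 N^{2}$ ($Q{\left(h,N \right)} = \left(2 N\right)^{2} = 4 N^{2}$)
$D{\left(T \right)} = - 2 T$
$g{\left(d \right)} = - 576 d$ ($g{\left(d \right)} = 4 \left(-12\right)^{2} \left(d - 2 d\right) = 4 \cdot 144 \left(- d\right) = 576 \left(- d\right) = - 576 d$)
$\sqrt{\left(\left(-10 - 3750\right) - 21521\right) + g{\left(92 \right)}} = \sqrt{\left(\left(-10 - 3750\right) - 21521\right) - 52992} = \sqrt{\left(-3760 - 21521\right) - 52992} = \sqrt{-25281 - 52992} = \sqrt{-78273} = 3 i \sqrt{8697}$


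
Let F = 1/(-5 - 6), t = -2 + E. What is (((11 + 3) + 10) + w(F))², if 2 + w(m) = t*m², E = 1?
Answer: 7080921/14641 ≈ 483.64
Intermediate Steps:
t = -1 (t = -2 + 1 = -1)
F = -1/11 (F = 1/(-11) = -1/11 ≈ -0.090909)
w(m) = -2 - m²
(((11 + 3) + 10) + w(F))² = (((11 + 3) + 10) + (-2 - (-1/11)²))² = ((14 + 10) + (-2 - 1*1/121))² = (24 + (-2 - 1/121))² = (24 - 243/121)² = (2661/121)² = 7080921/14641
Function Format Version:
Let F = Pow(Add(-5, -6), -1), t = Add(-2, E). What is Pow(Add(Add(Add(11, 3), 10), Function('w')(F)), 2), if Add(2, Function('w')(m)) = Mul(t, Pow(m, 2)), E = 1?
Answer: Rational(7080921, 14641) ≈ 483.64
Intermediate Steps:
t = -1 (t = Add(-2, 1) = -1)
F = Rational(-1, 11) (F = Pow(-11, -1) = Rational(-1, 11) ≈ -0.090909)
Function('w')(m) = Add(-2, Mul(-1, Pow(m, 2)))
Pow(Add(Add(Add(11, 3), 10), Function('w')(F)), 2) = Pow(Add(Add(Add(11, 3), 10), Add(-2, Mul(-1, Pow(Rational(-1, 11), 2)))), 2) = Pow(Add(Add(14, 10), Add(-2, Mul(-1, Rational(1, 121)))), 2) = Pow(Add(24, Add(-2, Rational(-1, 121))), 2) = Pow(Add(24, Rational(-243, 121)), 2) = Pow(Rational(2661, 121), 2) = Rational(7080921, 14641)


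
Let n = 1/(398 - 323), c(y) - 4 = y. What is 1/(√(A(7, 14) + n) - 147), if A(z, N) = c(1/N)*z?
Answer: -3150/462439 - 5*√25662/3237073 ≈ -0.0070591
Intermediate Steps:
c(y) = 4 + y
A(z, N) = z*(4 + 1/N) (A(z, N) = (4 + 1/N)*z = z*(4 + 1/N))
n = 1/75 ≈ 0.013333
1/(√(A(7, 14) + n) - 147) = 1/(√((4*7 + 7/14) + 1/75) - 147) = 1/(√((28 + 7*(1/14)) + 1/75) - 147) = 1/(√((28 + ½) + 1/75) - 147) = 1/(√(57/2 + 1/75) - 147) = 1/(√(4277/150) - 147) = 1/(√25662/30 - 147) = 1/(-147 + √25662/30)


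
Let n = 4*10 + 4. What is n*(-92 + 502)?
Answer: 18040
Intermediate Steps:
n = 44 (n = 40 + 4 = 44)
n*(-92 + 502) = 44*(-92 + 502) = 44*410 = 18040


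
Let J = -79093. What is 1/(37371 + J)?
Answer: -1/41722 ≈ -2.3968e-5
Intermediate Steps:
1/(37371 + J) = 1/(37371 - 79093) = 1/(-41722) = -1/41722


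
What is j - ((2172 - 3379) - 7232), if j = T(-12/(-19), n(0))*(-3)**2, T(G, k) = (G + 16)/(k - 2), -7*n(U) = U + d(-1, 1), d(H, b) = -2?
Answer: 158682/19 ≈ 8351.7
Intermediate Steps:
n(U) = 2/7 - U/7 (n(U) = -(U - 2)/7 = -(-2 + U)/7 = 2/7 - U/7)
T(G, k) = (16 + G)/(-2 + k)
j = -1659/19 (j = ((16 - 12/(-19))/(-2 + (2/7 - 1/7*0)))*(-3)**2 = ((16 - 12*(-1/19))/(-2 + (2/7 + 0)))*9 = ((16 + 12/19)/(-2 + 2/7))*9 = ((316/19)/(-12/7))*9 = -7/12*316/19*9 = -553/57*9 = -1659/19 ≈ -87.316)
j - ((2172 - 3379) - 7232) = -1659/19 - ((2172 - 3379) - 7232) = -1659/19 - (-1207 - 7232) = -1659/19 - 1*(-8439) = -1659/19 + 8439 = 158682/19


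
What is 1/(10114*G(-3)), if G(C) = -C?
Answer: 1/30342 ≈ 3.2958e-5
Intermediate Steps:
1/(10114*G(-3)) = 1/(10114*(-1*(-3))) = 1/(10114*3) = 1/30342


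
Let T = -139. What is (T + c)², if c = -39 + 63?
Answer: 13225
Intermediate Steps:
c = 24
(T + c)² = (-139 + 24)² = (-115)² = 13225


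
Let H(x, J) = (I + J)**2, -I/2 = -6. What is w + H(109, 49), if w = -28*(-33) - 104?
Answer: 4541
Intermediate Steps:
I = 12 (I = -2*(-6) = 12)
H(x, J) = (12 + J)**2
w = 820 (w = 924 - 104 = 820)
w + H(109, 49) = 820 + (12 + 49)**2 = 820 + 61**2 = 820 + 3721 = 4541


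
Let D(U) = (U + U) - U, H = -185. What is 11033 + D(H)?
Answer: 10848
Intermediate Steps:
D(U) = U (D(U) = 2*U - U = U)
11033 + D(H) = 11033 - 185 = 10848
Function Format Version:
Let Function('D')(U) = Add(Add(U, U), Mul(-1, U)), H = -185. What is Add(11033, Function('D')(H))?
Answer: 10848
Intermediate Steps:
Function('D')(U) = U (Function('D')(U) = Add(Mul(2, U), Mul(-1, U)) = U)
Add(11033, Function('D')(H)) = Add(11033, -185) = 10848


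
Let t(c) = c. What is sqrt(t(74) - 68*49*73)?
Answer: 9*I*sqrt(3002) ≈ 493.11*I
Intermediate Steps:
sqrt(t(74) - 68*49*73) = sqrt(74 - 68*49*73) = sqrt(74 - 3332*73) = sqrt(74 - 243236) = sqrt(-243162) = 9*I*sqrt(3002)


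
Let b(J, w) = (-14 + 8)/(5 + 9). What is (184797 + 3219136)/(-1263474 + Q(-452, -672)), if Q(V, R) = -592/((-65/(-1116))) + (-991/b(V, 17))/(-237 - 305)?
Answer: -12405575130/4641767953 ≈ -2.6726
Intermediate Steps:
b(J, w) = -3/7 (b(J, w) = -6/14 = -6*1/14 = -3/7)
Q(V, R) = -1074703577/105690 (Q(V, R) = -592/((-65/(-1116))) + (-991/(-3/7))/(-237 - 305) = -592/((-65*(-1/1116))) - 991*(-7/3)/(-542) = -592/65/1116 + (6937/3)*(-1/542) = -592*1116/65 - 6937/1626 = -660672/65 - 6937/1626 = -1074703577/105690)
(184797 + 3219136)/(-1263474 + Q(-452, -672)) = (184797 + 3219136)/(-1263474 - 1074703577/105690) = 3403933/(-134611270637/105690) = 3403933*(-105690/134611270637) = -12405575130/4641767953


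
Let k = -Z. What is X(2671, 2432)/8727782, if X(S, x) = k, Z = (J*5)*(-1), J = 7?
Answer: 5/1246826 ≈ 4.0102e-6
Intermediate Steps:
Z = -35 (Z = (7*5)*(-1) = 35*(-1) = -35)
k = 35 (k = -1*(-35) = 35)
X(S, x) = 35
X(2671, 2432)/8727782 = 35/8727782 = 35*(1/8727782) = 5/1246826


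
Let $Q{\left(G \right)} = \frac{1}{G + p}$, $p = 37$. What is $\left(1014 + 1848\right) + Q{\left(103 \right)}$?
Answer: $\frac{400681}{140} \approx 2862.0$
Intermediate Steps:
$Q{\left(G \right)} = \frac{1}{37 + G}$ ($Q{\left(G \right)} = \frac{1}{G + 37} = \frac{1}{37 + G}$)
$\left(1014 + 1848\right) + Q{\left(103 \right)} = \left(1014 + 1848\right) + \frac{1}{37 + 103} = 2862 + \frac{1}{140} = \frac{400681}{140}$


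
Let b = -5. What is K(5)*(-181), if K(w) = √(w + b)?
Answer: 0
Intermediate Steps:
K(w) = √(-5 + w) (K(w) = √(w - 5) = √(-5 + w))
K(5)*(-181) = √(-5 + 5)*(-181) = √0*(-181) = 0*(-181) = 0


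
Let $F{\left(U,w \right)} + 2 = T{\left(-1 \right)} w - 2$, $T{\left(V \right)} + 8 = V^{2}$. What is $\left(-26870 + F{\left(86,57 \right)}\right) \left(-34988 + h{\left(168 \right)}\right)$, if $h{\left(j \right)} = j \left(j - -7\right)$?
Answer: $152401524$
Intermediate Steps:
$T{\left(V \right)} = -8 + V^{2}$
$h{\left(j \right)} = j \left(7 + j\right)$ ($h{\left(j \right)} = j \left(j + 7\right) = j \left(7 + j\right)$)
$F{\left(U,w \right)} = -4 - 7 w$ ($F{\left(U,w \right)} = -2 + \left(\left(-8 + \left(-1\right)^{2}\right) w - 2\right) = -2 + \left(\left(-8 + 1\right) w - 2\right) = -2 - \left(2 + 7 w\right) = -4 - 7 w$)
$\left(-26870 + F{\left(86,57 \right)}\right) \left(-34988 + h{\left(168 \right)}\right) = \left(-26870 - 403\right) \left(-34988 + 168 \left(7 + 168\right)\right) = \left(-26870 - 403\right) \left(-34988 + 168 \cdot 175\right) = \left(-26870 - 403\right) \left(-34988 + 29400\right) = \left(-27273\right) \left(-5588\right) = 152401524$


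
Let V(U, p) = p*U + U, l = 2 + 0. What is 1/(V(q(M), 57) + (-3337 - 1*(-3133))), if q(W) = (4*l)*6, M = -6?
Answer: 1/2580 ≈ 0.00038760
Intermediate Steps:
l = 2
q(W) = 48 (q(W) = (4*2)*6 = 8*6 = 48)
V(U, p) = U + U*p (V(U, p) = U*p + U = U + U*p)
1/(V(q(M), 57) + (-3337 - 1*(-3133))) = 1/(48*(1 + 57) + (-3337 - 1*(-3133))) = 1/(48*58 + (-3337 + 3133)) = 1/(2784 - 204) = 1/2580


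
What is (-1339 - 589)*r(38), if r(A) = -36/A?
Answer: 34704/19 ≈ 1826.5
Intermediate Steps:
(-1339 - 589)*r(38) = (-1339 - 589)*(-36/38) = -(-69408)/38 = -1928*(-18/19) = 34704/19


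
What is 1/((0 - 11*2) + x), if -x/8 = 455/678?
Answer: -339/9278 ≈ -0.036538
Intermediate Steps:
x = -1820/339 (x = -3640/678 = -8*455/678 = -1820/339 ≈ -5.3687)
1/((0 - 11*2) + x) = 1/((0 - 11*2) - 1820/339) = 1/((0 - 22) - 1820/339) = 1/(-22 - 1820/339) = 1/(-9278/339) = -339/9278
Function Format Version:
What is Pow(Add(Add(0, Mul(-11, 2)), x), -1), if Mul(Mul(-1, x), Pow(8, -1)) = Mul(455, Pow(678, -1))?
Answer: Rational(-339, 9278) ≈ -0.036538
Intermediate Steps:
x = Rational(-1820, 339) (x = Mul(-8, Mul(455, Pow(678, -1))) = Mul(-8, Mul(455, Rational(1, 678))) = Mul(-8, Rational(455, 678)) = Rational(-1820, 339) ≈ -5.3687)
Pow(Add(Add(0, Mul(-11, 2)), x), -1) = Pow(Add(Add(0, Mul(-11, 2)), Rational(-1820, 339)), -1) = Pow(Add(Add(0, -22), Rational(-1820, 339)), -1) = Pow(Add(-22, Rational(-1820, 339)), -1) = Pow(Rational(-9278, 339), -1) = Rational(-339, 9278)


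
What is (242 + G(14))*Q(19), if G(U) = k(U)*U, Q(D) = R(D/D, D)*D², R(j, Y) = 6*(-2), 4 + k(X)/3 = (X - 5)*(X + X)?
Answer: -46170456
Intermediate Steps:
k(X) = -12 + 6*X*(-5 + X) (k(X) = -12 + 3*((X - 5)*(X + X)) = -12 + 3*((-5 + X)*(2*X)) = -12 + 3*(2*X*(-5 + X)) = -12 + 6*X*(-5 + X))
R(j, Y) = -12
Q(D) = -12*D²
G(U) = U*(-12 - 30*U + 6*U²) (G(U) = (-12 - 30*U + 6*U²)*U = U*(-12 - 30*U + 6*U²))
(242 + G(14))*Q(19) = (242 + 6*14*(-2 + 14² - 5*14))*(-12*19²) = (242 + 6*14*(-2 + 196 - 70))*(-12*361) = (242 + 6*14*124)*(-4332) = (242 + 10416)*(-4332) = 10658*(-4332) = -46170456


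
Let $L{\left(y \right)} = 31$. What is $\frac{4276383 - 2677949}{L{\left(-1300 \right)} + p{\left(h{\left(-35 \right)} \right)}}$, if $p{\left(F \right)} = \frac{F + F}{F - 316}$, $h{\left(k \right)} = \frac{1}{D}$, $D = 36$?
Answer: $\frac{18182186750}{352623} \approx 51563.0$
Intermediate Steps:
$h{\left(k \right)} = \frac{1}{36}$
$p{\left(F \right)} = \frac{2 F}{-316 + F}$
$\frac{4276383 - 2677949}{L{\left(-1300 \right)} + p{\left(h{\left(-35 \right)} \right)}} = \frac{4276383 - 2677949}{31 + 2 \cdot \frac{1}{36} \frac{1}{-316 + \frac{1}{36}}} = \frac{1598434}{31 + 2 \cdot \frac{1}{36} \frac{1}{- \frac{11375}{36}}} = \frac{1598434}{31 + 2 \cdot \frac{1}{36} \left(- \frac{36}{11375}\right)} = \frac{1598434}{31 - \frac{2}{11375}} = \frac{1598434}{\frac{352623}{11375}} = 1598434 \cdot \frac{11375}{352623} = \frac{18182186750}{352623}$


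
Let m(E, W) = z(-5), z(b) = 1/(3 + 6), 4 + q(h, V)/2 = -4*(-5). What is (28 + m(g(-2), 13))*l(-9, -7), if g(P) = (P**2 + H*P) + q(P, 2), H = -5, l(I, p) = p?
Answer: -1771/9 ≈ -196.78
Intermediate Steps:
q(h, V) = 32 (q(h, V) = -8 + 2*(-4*(-5)) = -8 + 2*20 = -8 + 40 = 32)
z(b) = 1/9
g(P) = 32 + P**2 - 5*P (g(P) = (P**2 - 5*P) + 32 = 32 + P**2 - 5*P)
m(E, W) = 1/9
(28 + m(g(-2), 13))*l(-9, -7) = (28 + 1/9)*(-7) = (253/9)*(-7) = -1771/9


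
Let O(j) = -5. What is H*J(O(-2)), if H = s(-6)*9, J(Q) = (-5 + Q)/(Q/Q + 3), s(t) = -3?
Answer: 135/2 ≈ 67.500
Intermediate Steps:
J(Q) = -5/4 + Q/4 (J(Q) = (-5 + Q)/(1 + 3) = (-5 + Q)/4 = (-5 + Q)*(¼) = -5/4 + Q/4)
H = -27 (H = -3*9 = -27)
H*J(O(-2)) = -27*(-5/4 + (¼)*(-5)) = -27*(-5/4 - 5/4) = -27*(-5/2) = 135/2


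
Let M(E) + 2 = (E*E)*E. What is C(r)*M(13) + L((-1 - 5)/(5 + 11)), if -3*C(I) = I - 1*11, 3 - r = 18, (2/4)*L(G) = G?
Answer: 228271/12 ≈ 19023.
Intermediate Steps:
L(G) = 2*G
r = -15 (r = 3 - 1*18 = 3 - 18 = -15)
M(E) = -2 + E**3 (M(E) = -2 + (E*E)*E = -2 + E**2*E = -2 + E**3)
C(I) = 11/3 - I/3 (C(I) = -(I - 1*11)/3 = -(I - 11)/3 = -(-11 + I)/3 = 11/3 - I/3)
C(r)*M(13) + L((-1 - 5)/(5 + 11)) = (11/3 - 1/3*(-15))*(-2 + 13**3) + 2*((-1 - 5)/(5 + 11)) = (11/3 + 5)*(-2 + 2197) + 2*(-6/16) = (26/3)*2195 + 2*(-6*1/16) = 57070/3 + 2*(-3/8) = 57070/3 - 3/4 = 228271/12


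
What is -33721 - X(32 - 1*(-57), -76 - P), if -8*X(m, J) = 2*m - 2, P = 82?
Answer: -33699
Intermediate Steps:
X(m, J) = ¼ - m/4 (X(m, J) = -(2*m - 2)/8 = -(-2 + 2*m)/8 = ¼ - m/4)
-33721 - X(32 - 1*(-57), -76 - P) = -33721 - (¼ - (32 - 1*(-57))/4) = -33721 - (¼ - (32 + 57)/4) = -33721 - (¼ - ¼*89) = -33721 - (¼ - 89/4) = -33721 - 1*(-22) = -33721 + 22 = -33699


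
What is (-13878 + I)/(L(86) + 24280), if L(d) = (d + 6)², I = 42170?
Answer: 7073/8186 ≈ 0.86404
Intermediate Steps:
L(d) = (6 + d)²
(-13878 + I)/(L(86) + 24280) = (-13878 + 42170)/((6 + 86)² + 24280) = 28292/(92² + 24280) = 28292/(8464 + 24280) = 28292/32744 = 28292*(1/32744) = 7073/8186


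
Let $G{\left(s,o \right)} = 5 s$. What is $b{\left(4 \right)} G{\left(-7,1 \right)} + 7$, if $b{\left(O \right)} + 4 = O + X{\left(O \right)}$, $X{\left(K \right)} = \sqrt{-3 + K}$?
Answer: $-28$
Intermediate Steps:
$b{\left(O \right)} = -4 + O + \sqrt{-3 + O}$ ($b{\left(O \right)} = -4 + \left(O + \sqrt{-3 + O}\right) = -4 + O + \sqrt{-3 + O}$)
$b{\left(4 \right)} G{\left(-7,1 \right)} + 7 = \left(-4 + 4 + \sqrt{-3 + 4}\right) 5 \left(-7\right) + 7 = \left(-4 + 4 + \sqrt{1}\right) \left(-35\right) + 7 = \left(-4 + 4 + 1\right) \left(-35\right) + 7 = 1 \left(-35\right) + 7 = -35 + 7 = -28$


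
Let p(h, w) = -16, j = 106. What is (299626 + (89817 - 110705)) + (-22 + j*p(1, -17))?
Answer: 277020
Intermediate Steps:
(299626 + (89817 - 110705)) + (-22 + j*p(1, -17)) = (299626 + (89817 - 110705)) + (-22 + 106*(-16)) = (299626 - 20888) + (-22 - 1696) = 278738 - 1718 = 277020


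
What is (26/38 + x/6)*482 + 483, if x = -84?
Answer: -112769/19 ≈ -5935.2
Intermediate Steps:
(26/38 + x/6)*482 + 483 = (26/38 - 84/6)*482 + 483 = (26*(1/38) - 84*⅙)*482 + 483 = (13/19 - 14)*482 + 483 = -253/19*482 + 483 = -121946/19 + 483 = -112769/19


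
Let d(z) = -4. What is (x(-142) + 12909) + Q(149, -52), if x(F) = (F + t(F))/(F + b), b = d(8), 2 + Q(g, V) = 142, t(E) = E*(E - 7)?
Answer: 942069/73 ≈ 12905.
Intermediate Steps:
t(E) = E*(-7 + E)
Q(g, V) = 140 (Q(g, V) = -2 + 142 = 140)
b = -4
x(F) = (F + F*(-7 + F))/(-4 + F) (x(F) = (F + F*(-7 + F))/(F - 4) = (F + F*(-7 + F))/(-4 + F))
(x(-142) + 12909) + Q(149, -52) = (-142*(-6 - 142)/(-4 - 142) + 12909) + 140 = (-142*(-148)/(-146) + 12909) + 140 = (-142*(-1/146)*(-148) + 12909) + 140 = (-10508/73 + 12909) + 140 = 931849/73 + 140 = 942069/73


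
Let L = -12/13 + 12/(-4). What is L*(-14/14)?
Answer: 51/13 ≈ 3.9231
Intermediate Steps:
L = -51/13 (L = -12*1/13 + 12*(-¼) = -12/13 - 3 = -51/13 ≈ -3.9231)
L*(-14/14) = -(-714)/(13*14) = -51/13*(-1) = 51/13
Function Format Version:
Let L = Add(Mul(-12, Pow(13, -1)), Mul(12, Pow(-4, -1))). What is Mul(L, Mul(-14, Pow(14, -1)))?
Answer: Rational(51, 13) ≈ 3.9231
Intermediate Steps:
L = Rational(-51, 13) (L = Add(Mul(-12, Rational(1, 13)), Mul(12, Rational(-1, 4))) = Add(Rational(-12, 13), -3) = Rational(-51, 13) ≈ -3.9231)
Mul(L, Mul(-14, Pow(14, -1))) = Mul(Rational(-51, 13), Mul(-14, Pow(14, -1))) = Mul(Rational(-51, 13), Mul(-14, Rational(1, 14))) = Mul(Rational(-51, 13), -1) = Rational(51, 13)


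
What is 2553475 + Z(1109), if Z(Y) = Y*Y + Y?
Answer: 3784465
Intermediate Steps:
Z(Y) = Y + Y² (Z(Y) = Y² + Y = Y + Y²)
2553475 + Z(1109) = 2553475 + 1109*(1 + 1109) = 2553475 + 1109*1110 = 2553475 + 1230990 = 3784465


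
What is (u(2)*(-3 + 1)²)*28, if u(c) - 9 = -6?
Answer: 336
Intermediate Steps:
u(c) = 3 (u(c) = 9 - 6 = 3)
(u(2)*(-3 + 1)²)*28 = (3*(-3 + 1)²)*28 = (3*(-2)²)*28 = (3*4)*28 = 12*28 = 336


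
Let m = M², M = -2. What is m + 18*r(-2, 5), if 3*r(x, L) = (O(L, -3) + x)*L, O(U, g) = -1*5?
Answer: -206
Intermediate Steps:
O(U, g) = -5
r(x, L) = L*(-5 + x)/3 (r(x, L) = ((-5 + x)*L)/3 = (L*(-5 + x))/3 = L*(-5 + x)/3)
m = 4 (m = (-2)² = 4)
m + 18*r(-2, 5) = 4 + 18*((⅓)*5*(-5 - 2)) = 4 + 18*((⅓)*5*(-7)) = 4 + 18*(-35/3) = 4 - 210 = -206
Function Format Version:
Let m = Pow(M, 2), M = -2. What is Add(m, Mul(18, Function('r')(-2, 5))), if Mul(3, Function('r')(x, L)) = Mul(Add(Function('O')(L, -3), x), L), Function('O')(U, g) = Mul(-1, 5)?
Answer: -206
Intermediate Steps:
Function('O')(U, g) = -5
Function('r')(x, L) = Mul(Rational(1, 3), L, Add(-5, x)) (Function('r')(x, L) = Mul(Rational(1, 3), Mul(Add(-5, x), L)) = Mul(Rational(1, 3), Mul(L, Add(-5, x))) = Mul(Rational(1, 3), L, Add(-5, x)))
m = 4 (m = Pow(-2, 2) = 4)
Add(m, Mul(18, Function('r')(-2, 5))) = Add(4, Mul(18, Mul(Rational(1, 3), 5, Add(-5, -2)))) = Add(4, Mul(18, Mul(Rational(1, 3), 5, -7))) = Add(4, Mul(18, Rational(-35, 3))) = Add(4, -210) = -206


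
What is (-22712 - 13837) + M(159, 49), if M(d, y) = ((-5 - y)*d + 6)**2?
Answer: 73579851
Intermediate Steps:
M(d, y) = (6 + d*(-5 - y))**2 (M(d, y) = (d*(-5 - y) + 6)**2 = (6 + d*(-5 - y))**2)
(-22712 - 13837) + M(159, 49) = (-22712 - 13837) + (-6 + 5*159 + 159*49)**2 = -36549 + (-6 + 795 + 7791)**2 = -36549 + 8580**2 = -36549 + 73616400 = 73579851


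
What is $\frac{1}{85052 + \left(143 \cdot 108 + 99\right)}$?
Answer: $\frac{1}{100595} \approx 9.9408 \cdot 10^{-6}$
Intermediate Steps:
$\frac{1}{85052 + \left(143 \cdot 108 + 99\right)} = \frac{1}{85052 + \left(15444 + 99\right)} = \frac{1}{85052 + 15543} = \frac{1}{100595}$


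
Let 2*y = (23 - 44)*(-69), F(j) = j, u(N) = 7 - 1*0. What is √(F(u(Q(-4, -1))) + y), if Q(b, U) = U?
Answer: √2926/2 ≈ 27.046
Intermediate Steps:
u(N) = 7 (u(N) = 7 + 0 = 7)
y = 1449/2 (y = ((23 - 44)*(-69))/2 = (-21*(-69))/2 = (½)*1449 = 1449/2 ≈ 724.50)
√(F(u(Q(-4, -1))) + y) = √(7 + 1449/2) = √(1463/2) = √2926/2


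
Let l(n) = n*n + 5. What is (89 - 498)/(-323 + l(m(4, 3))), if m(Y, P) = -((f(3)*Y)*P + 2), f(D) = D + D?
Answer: -409/5158 ≈ -0.079294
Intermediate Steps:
f(D) = 2*D
m(Y, P) = -2 - 6*P*Y (m(Y, P) = -(((2*3)*Y)*P + 2) = -((6*Y)*P + 2) = -(6*P*Y + 2) = -(2 + 6*P*Y) = -2 - 6*P*Y)
l(n) = 5 + n**2 (l(n) = n**2 + 5 = 5 + n**2)
(89 - 498)/(-323 + l(m(4, 3))) = (89 - 498)/(-323 + (5 + (-2 - 6*3*4)**2)) = -409/(-323 + (5 + (-2 - 72)**2)) = -409/(-323 + (5 + (-74)**2)) = -409/(-323 + (5 + 5476)) = -409/(-323 + 5481) = -409/5158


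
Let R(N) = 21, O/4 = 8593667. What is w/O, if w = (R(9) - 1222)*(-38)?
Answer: 22819/17187334 ≈ 0.0013277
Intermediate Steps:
O = 34374668 (O = 4*8593667 = 34374668)
w = 45638 (w = (21 - 1222)*(-38) = -1201*(-38) = 45638)
w/O = 45638/34374668 = 45638*(1/34374668) = 22819/17187334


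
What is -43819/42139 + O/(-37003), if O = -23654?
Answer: -624678551/1559269417 ≈ -0.40062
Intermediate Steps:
-43819/42139 + O/(-37003) = -43819/42139 - 23654/(-37003) = -43819*1/42139 - 23654*(-1/37003) = -43819/42139 + 23654/37003 = -624678551/1559269417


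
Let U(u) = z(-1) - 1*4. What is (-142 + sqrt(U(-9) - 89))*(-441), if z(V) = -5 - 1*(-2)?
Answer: 62622 - 1764*I*sqrt(6) ≈ 62622.0 - 4320.9*I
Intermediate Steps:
z(V) = -3 (z(V) = -5 + 2 = -3)
U(u) = -7 (U(u) = -3 - 1*4 = -3 - 4 = -7)
(-142 + sqrt(U(-9) - 89))*(-441) = (-142 + sqrt(-7 - 89))*(-441) = (-142 + sqrt(-96))*(-441) = (-142 + 4*I*sqrt(6))*(-441) = 62622 - 1764*I*sqrt(6)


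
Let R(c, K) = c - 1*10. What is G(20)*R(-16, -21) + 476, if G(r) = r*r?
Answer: -9924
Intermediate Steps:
G(r) = r**2
R(c, K) = -10 + c (R(c, K) = c - 10 = -10 + c)
G(20)*R(-16, -21) + 476 = 20**2*(-10 - 16) + 476 = 400*(-26) + 476 = -10400 + 476 = -9924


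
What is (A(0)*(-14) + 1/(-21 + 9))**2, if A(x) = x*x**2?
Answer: 1/144 ≈ 0.0069444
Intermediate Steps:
A(x) = x**3
(A(0)*(-14) + 1/(-21 + 9))**2 = (0**3*(-14) + 1/(-21 + 9))**2 = (0*(-14) + 1/(-12))**2 = (0 - 1/12)**2 = (-1/12)**2 = 1/144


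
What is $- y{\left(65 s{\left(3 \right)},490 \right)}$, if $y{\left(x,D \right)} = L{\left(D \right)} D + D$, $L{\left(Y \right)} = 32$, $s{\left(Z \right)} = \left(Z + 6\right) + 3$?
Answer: $-16170$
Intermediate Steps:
$s{\left(Z \right)} = 9 + Z$ ($s{\left(Z \right)} = \left(6 + Z\right) + 3 = 9 + Z$)
$y{\left(x,D \right)} = 33 D$ ($y{\left(x,D \right)} = 32 D + D = 33 D$)
$- y{\left(65 s{\left(3 \right)},490 \right)} = - 33 \cdot 490 = \left(-1\right) 16170 = -16170$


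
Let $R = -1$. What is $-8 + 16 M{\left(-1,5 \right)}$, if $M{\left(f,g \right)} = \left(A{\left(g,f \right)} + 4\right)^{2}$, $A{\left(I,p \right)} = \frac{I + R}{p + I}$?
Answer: $392$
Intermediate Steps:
$A{\left(I,p \right)} = \frac{-1 + I}{I + p}$ ($A{\left(I,p \right)} = \frac{I - 1}{p + I} = \frac{-1 + I}{I + p}$)
$M{\left(f,g \right)} = \left(4 + \frac{-1 + g}{f + g}\right)^{2}$ ($M{\left(f,g \right)} = \left(\frac{-1 + g}{g + f} + 4\right)^{2} = \left(\frac{-1 + g}{f + g} + 4\right)^{2} = \left(4 + \frac{-1 + g}{f + g}\right)^{2}$)
$-8 + 16 M{\left(-1,5 \right)} = -8 + 16 \frac{\left(-1 + 4 \left(-1\right) + 5 \cdot 5\right)^{2}}{\left(-1 + 5\right)^{2}} = -8 + 16 \frac{\left(-1 - 4 + 25\right)^{2}}{16} = -8 + 16 \frac{20^{2}}{16} = -8 + 16 \cdot \frac{1}{16} \cdot 400 = -8 + 16 \cdot 25 = -8 + 400 = 392$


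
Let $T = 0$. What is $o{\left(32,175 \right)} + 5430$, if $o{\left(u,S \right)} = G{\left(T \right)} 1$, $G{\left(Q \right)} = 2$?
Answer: $5432$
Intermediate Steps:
$o{\left(u,S \right)} = 2$ ($o{\left(u,S \right)} = 2 \cdot 1 = 2$)
$o{\left(32,175 \right)} + 5430 = 2 + 5430 = 5432$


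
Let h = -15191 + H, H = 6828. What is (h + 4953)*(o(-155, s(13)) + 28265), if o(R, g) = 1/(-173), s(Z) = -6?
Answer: -16674368040/173 ≈ -9.6384e+7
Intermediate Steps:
h = -8363 (h = -15191 + 6828 = -8363)
o(R, g) = -1/173
(h + 4953)*(o(-155, s(13)) + 28265) = (-8363 + 4953)*(-1/173 + 28265) = -3410*4889844/173 = -16674368040/173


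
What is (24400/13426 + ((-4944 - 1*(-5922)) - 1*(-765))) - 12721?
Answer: -73683114/6713 ≈ -10976.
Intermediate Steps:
(24400/13426 + ((-4944 - 1*(-5922)) - 1*(-765))) - 12721 = (24400*(1/13426) + ((-4944 + 5922) + 765)) - 12721 = (12200/6713 + (978 + 765)) - 12721 = (12200/6713 + 1743) - 12721 = 11712959/6713 - 12721 = -73683114/6713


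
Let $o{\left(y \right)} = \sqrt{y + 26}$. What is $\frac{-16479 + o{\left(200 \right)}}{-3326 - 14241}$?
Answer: $\frac{16479}{17567} - \frac{\sqrt{226}}{17567} \approx 0.93721$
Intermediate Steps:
$o{\left(y \right)} = \sqrt{26 + y}$
$\frac{-16479 + o{\left(200 \right)}}{-3326 - 14241} = \frac{-16479 + \sqrt{26 + 200}}{-3326 - 14241} = \frac{-16479 + \sqrt{226}}{-17567} = \left(-16479 + \sqrt{226}\right) \left(- \frac{1}{17567}\right) = \frac{16479}{17567} - \frac{\sqrt{226}}{17567}$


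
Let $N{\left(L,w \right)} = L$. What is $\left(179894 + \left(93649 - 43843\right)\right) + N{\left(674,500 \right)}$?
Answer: $230374$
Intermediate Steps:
$\left(179894 + \left(93649 - 43843\right)\right) + N{\left(674,500 \right)} = \left(179894 + \left(93649 - 43843\right)\right) + 674 = \left(179894 + 49806\right) + 674 = 229700 + 674 = 230374$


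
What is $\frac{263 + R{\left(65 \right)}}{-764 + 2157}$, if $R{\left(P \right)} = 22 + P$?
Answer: $\frac{50}{199} \approx 0.25126$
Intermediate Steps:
$\frac{263 + R{\left(65 \right)}}{-764 + 2157} = \frac{263 + \left(22 + 65\right)}{-764 + 2157} = \frac{263 + 87}{1393} = 350 \cdot \frac{1}{1393} = \frac{50}{199}$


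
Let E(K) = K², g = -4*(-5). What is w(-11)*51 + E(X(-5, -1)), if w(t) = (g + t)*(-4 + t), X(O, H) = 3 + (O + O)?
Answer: -6836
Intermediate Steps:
g = 20
X(O, H) = 3 + 2*O
w(t) = (-4 + t)*(20 + t) (w(t) = (20 + t)*(-4 + t) = (-4 + t)*(20 + t))
w(-11)*51 + E(X(-5, -1)) = (-80 + (-11)² + 16*(-11))*51 + (3 + 2*(-5))² = (-80 + 121 - 176)*51 + (3 - 10)² = -135*51 + (-7)² = -6885 + 49 = -6836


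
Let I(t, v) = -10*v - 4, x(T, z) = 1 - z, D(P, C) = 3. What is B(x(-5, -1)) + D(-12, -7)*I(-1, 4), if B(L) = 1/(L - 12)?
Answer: -1321/10 ≈ -132.10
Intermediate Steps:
B(L) = 1/(-12 + L)
I(t, v) = -4 - 10*v
B(x(-5, -1)) + D(-12, -7)*I(-1, 4) = 1/(-12 + (1 - 1*(-1))) + 3*(-4 - 10*4) = 1/(-12 + (1 + 1)) + 3*(-4 - 40) = 1/(-12 + 2) + 3*(-44) = 1/(-10) - 132 = -1/10 - 132 = -1321/10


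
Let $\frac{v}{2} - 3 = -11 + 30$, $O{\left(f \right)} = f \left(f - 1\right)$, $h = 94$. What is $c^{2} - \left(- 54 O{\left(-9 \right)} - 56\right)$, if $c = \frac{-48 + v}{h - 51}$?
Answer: $\frac{9089700}{1849} \approx 4916.0$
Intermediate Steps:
$O{\left(f \right)} = f \left(-1 + f\right)$
$v = 44$ ($v = 6 + 2 \left(-11 + 30\right) = 6 + 2 \cdot 19 = 6 + 38 = 44$)
$c = - \frac{4}{43}$ ($c = \frac{-48 + 44}{94 - 51} = - \frac{4}{43} \approx -0.093023$)
$c^{2} - \left(- 54 O{\left(-9 \right)} - 56\right) = \left(- \frac{4}{43}\right)^{2} - \left(- 54 \left(- 9 \left(-1 - 9\right)\right) - 56\right) = \frac{16}{1849} - \left(- 54 \left(\left(-9\right) \left(-10\right)\right) - 56\right) = \frac{16}{1849} - \left(\left(-54\right) 90 - 56\right) = \frac{16}{1849} - \left(-4860 - 56\right) = \frac{16}{1849} - -4916 = \frac{16}{1849} + 4916 = \frac{9089700}{1849}$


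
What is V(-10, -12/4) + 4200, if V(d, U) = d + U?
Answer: 4187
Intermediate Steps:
V(d, U) = U + d
V(-10, -12/4) + 4200 = (-12/4 - 10) + 4200 = (-12*¼ - 10) + 4200 = (-3 - 10) + 4200 = -13 + 4200 = 4187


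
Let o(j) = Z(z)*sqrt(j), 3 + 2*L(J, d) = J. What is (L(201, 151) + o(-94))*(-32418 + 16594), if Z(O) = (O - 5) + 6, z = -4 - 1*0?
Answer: -1566576 + 47472*I*sqrt(94) ≈ -1.5666e+6 + 4.6026e+5*I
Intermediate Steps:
z = -4 (z = -4 + 0 = -4)
L(J, d) = -3/2 + J/2
Z(O) = 1 + O (Z(O) = (-5 + O) + 6 = 1 + O)
o(j) = -3*sqrt(j) (o(j) = (1 - 4)*sqrt(j) = -3*sqrt(j))
(L(201, 151) + o(-94))*(-32418 + 16594) = ((-3/2 + (1/2)*201) - 3*I*sqrt(94))*(-32418 + 16594) = ((-3/2 + 201/2) - 3*I*sqrt(94))*(-15824) = (99 - 3*I*sqrt(94))*(-15824) = -1566576 + 47472*I*sqrt(94)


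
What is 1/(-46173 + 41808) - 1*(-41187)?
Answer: 179781254/4365 ≈ 41187.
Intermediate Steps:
1/(-46173 + 41808) - 1*(-41187) = 1/(-4365) + 41187 = -1/4365 + 41187 = 179781254/4365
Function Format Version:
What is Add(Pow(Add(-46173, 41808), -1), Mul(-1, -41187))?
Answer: Rational(179781254, 4365) ≈ 41187.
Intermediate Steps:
Add(Pow(Add(-46173, 41808), -1), Mul(-1, -41187)) = Add(Pow(-4365, -1), 41187) = Add(Rational(-1, 4365), 41187) = Rational(179781254, 4365)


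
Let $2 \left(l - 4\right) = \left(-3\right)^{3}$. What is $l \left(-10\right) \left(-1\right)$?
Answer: $-95$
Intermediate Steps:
$l = - \frac{19}{2}$ ($l = 4 + \frac{\left(-3\right)^{3}}{2} = 4 + \frac{1}{2} \left(-27\right) = 4 - \frac{27}{2} = - \frac{19}{2} \approx -9.5$)
$l \left(-10\right) \left(-1\right) = \left(- \frac{19}{2}\right) \left(-10\right) \left(-1\right) = 95 \left(-1\right) = -95$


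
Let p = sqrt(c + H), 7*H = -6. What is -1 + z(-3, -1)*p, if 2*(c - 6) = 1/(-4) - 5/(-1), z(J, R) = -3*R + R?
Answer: -1 + sqrt(5894)/14 ≈ 4.4837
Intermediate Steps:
H = -6/7 (H = (1/7)*(-6) = -6/7 ≈ -0.85714)
z(J, R) = -2*R
c = 67/8 (c = 6 + (1/(-4) - 5/(-1))/2 = 6 + (1*(-1/4) - 5*(-1))/2 = 6 + (-1/4 + 5)/2 = 6 + (1/2)*(19/4) = 6 + 19/8 = 67/8 ≈ 8.3750)
p = sqrt(5894)/28 (p = sqrt(67/8 - 6/7) = sqrt(421/56) = sqrt(5894)/28 ≈ 2.7419)
-1 + z(-3, -1)*p = -1 + (-2*(-1))*(sqrt(5894)/28) = -1 + 2*(sqrt(5894)/28) = -1 + sqrt(5894)/14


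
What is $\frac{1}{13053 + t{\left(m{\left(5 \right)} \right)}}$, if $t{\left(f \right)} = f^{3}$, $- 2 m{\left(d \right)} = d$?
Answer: $\frac{8}{104299} \approx 7.6703 \cdot 10^{-5}$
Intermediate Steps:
$m{\left(d \right)} = - \frac{d}{2}$
$\frac{1}{13053 + t{\left(m{\left(5 \right)} \right)}} = \frac{1}{13053 + \left(\left(- \frac{1}{2}\right) 5\right)^{3}} = \frac{1}{13053 + \left(- \frac{5}{2}\right)^{3}} = \frac{1}{13053 - \frac{125}{8}} = \frac{1}{\frac{104299}{8}} = \frac{8}{104299}$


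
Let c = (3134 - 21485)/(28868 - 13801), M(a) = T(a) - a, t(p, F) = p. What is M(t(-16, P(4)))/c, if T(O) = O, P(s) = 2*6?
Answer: 0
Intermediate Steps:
P(s) = 12
M(a) = 0 (M(a) = a - a = 0)
c = -18351/15067 ≈ -1.2180
M(t(-16, P(4)))/c = 0/(-18351/15067) = 0*(-15067/18351) = 0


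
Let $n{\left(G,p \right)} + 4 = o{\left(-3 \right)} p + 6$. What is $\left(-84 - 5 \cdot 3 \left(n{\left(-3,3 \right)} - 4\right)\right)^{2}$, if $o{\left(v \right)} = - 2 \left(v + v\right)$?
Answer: $352836$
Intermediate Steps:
$o{\left(v \right)} = - 4 v$ ($o{\left(v \right)} = - 2 \cdot 2 v = - 4 v$)
$n{\left(G,p \right)} = 2 + 12 p$ ($n{\left(G,p \right)} = -4 + \left(\left(-4\right) \left(-3\right) p + 6\right) = -4 + \left(12 p + 6\right) = -4 + \left(6 + 12 p\right) = 2 + 12 p$)
$\left(-84 - 5 \cdot 3 \left(n{\left(-3,3 \right)} - 4\right)\right)^{2} = \left(-84 - 5 \cdot 3 \left(\left(2 + 12 \cdot 3\right) - 4\right)\right)^{2} = \left(-84 - 5 \cdot 3 \left(\left(2 + 36\right) - 4\right)\right)^{2} = \left(-84 - 5 \cdot 3 \left(38 - 4\right)\right)^{2} = \left(-84 - 5 \cdot 3 \cdot 34\right)^{2} = \left(-84 - 510\right)^{2} = \left(-594\right)^{2} = 352836$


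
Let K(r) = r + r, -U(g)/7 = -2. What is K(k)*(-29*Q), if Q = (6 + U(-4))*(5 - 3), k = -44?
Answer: 102080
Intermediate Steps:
U(g) = 14 (U(g) = -7*(-2) = 14)
Q = 40 (Q = (6 + 14)*(5 - 3) = 20*2 = 40)
K(r) = 2*r
K(k)*(-29*Q) = (2*(-44))*(-29*40) = -88*(-1160) = 102080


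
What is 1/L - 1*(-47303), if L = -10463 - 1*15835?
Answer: 1243974293/26298 ≈ 47303.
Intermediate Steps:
L = -26298 (L = -10463 - 15835 = -26298)
1/L - 1*(-47303) = 1/(-26298) - 1*(-47303) = -1/26298 + 47303 = 1243974293/26298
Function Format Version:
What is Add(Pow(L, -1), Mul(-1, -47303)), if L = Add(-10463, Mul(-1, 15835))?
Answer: Rational(1243974293, 26298) ≈ 47303.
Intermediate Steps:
L = -26298 (L = Add(-10463, -15835) = -26298)
Add(Pow(L, -1), Mul(-1, -47303)) = Add(Pow(-26298, -1), Mul(-1, -47303)) = Add(Rational(-1, 26298), 47303) = Rational(1243974293, 26298)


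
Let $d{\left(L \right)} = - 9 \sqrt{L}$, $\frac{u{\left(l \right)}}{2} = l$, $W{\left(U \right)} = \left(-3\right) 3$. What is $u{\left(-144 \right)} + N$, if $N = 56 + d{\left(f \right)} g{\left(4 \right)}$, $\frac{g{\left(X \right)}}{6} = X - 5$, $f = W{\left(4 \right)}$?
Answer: $-232 + 162 i \approx -232.0 + 162.0 i$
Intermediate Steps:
$W{\left(U \right)} = -9$
$f = -9$
$g{\left(X \right)} = -30 + 6 X$ ($g{\left(X \right)} = 6 \left(X - 5\right) = 6 \left(-5 + X\right) = -30 + 6 X$)
$u{\left(l \right)} = 2 l$
$N = 56 + 162 i$ ($N = 56 + - 9 \sqrt{-9} \left(-30 + 6 \cdot 4\right) = 56 + - 9 \cdot 3 i \left(-30 + 24\right) = 56 + - 27 i \left(-6\right) = 56 + 162 i \approx 56.0 + 162.0 i$)
$u{\left(-144 \right)} + N = 2 \left(-144\right) + \left(56 + 162 i\right) = -288 + \left(56 + 162 i\right) = -232 + 162 i$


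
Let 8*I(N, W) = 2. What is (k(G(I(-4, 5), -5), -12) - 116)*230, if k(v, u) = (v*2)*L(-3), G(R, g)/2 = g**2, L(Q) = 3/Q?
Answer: -49680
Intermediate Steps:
I(N, W) = 1/4 (I(N, W) = (1/8)*2 = 1/4)
G(R, g) = 2*g**2
k(v, u) = -2*v (k(v, u) = (v*2)*(3/(-3)) = (2*v)*(3*(-1/3)) = (2*v)*(-1) = -2*v)
(k(G(I(-4, 5), -5), -12) - 116)*230 = (-4*(-5)**2 - 116)*230 = (-4*25 - 116)*230 = (-2*50 - 116)*230 = (-100 - 116)*230 = -216*230 = -49680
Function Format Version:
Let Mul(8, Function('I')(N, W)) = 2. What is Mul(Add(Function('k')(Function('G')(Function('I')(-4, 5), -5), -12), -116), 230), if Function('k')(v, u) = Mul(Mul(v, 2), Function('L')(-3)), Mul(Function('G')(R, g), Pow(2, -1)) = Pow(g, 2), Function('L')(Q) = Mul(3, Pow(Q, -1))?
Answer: -49680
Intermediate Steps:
Function('I')(N, W) = Rational(1, 4) (Function('I')(N, W) = Mul(Rational(1, 8), 2) = Rational(1, 4))
Function('G')(R, g) = Mul(2, Pow(g, 2))
Function('k')(v, u) = Mul(-2, v) (Function('k')(v, u) = Mul(Mul(v, 2), Mul(3, Pow(-3, -1))) = Mul(Mul(2, v), Mul(3, Rational(-1, 3))) = Mul(Mul(2, v), -1) = Mul(-2, v))
Mul(Add(Function('k')(Function('G')(Function('I')(-4, 5), -5), -12), -116), 230) = Mul(Add(Mul(-2, Mul(2, Pow(-5, 2))), -116), 230) = Mul(Add(Mul(-2, Mul(2, 25)), -116), 230) = Mul(Add(Mul(-2, 50), -116), 230) = Mul(Add(-100, -116), 230) = Mul(-216, 230) = -49680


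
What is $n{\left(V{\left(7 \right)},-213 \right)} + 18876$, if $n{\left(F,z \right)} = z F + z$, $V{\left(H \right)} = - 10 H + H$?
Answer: $32082$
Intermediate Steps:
$V{\left(H \right)} = - 9 H$
$n{\left(F,z \right)} = z + F z$ ($n{\left(F,z \right)} = F z + z = z + F z$)
$n{\left(V{\left(7 \right)},-213 \right)} + 18876 = - 213 \left(1 - 63\right) + 18876 = \left(-213\right) \left(-62\right) + 18876 = 13206 + 18876 = 32082$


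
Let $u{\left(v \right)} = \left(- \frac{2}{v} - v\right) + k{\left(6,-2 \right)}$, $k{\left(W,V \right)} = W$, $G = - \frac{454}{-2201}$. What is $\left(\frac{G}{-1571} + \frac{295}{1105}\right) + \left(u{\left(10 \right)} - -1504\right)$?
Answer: $\frac{5731510805884}{3820836955} \approx 1500.1$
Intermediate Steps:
$G = \frac{454}{2201}$ ($G = \left(-454\right) \left(- \frac{1}{2201}\right) = \frac{454}{2201} \approx 0.20627$)
$u{\left(v \right)} = 6 - v - \frac{2}{v}$ ($u{\left(v \right)} = \left(- \frac{2}{v} - v\right) + 6 = \left(- v - \frac{2}{v}\right) + 6 = 6 - v - \frac{2}{v}$)
$\left(\frac{G}{-1571} + \frac{295}{1105}\right) + \left(u{\left(10 \right)} - -1504\right) = \left(\frac{454}{2201 \left(-1571\right)} + \frac{295}{1105}\right) - - \frac{7499}{5} = \left(\frac{454}{2201} \left(- \frac{1}{1571}\right) + 295 \cdot \frac{1}{1105}\right) + \left(\left(6 - 10 - \frac{1}{5}\right) + 1504\right) = \left(- \frac{454}{3457771} + \frac{59}{221}\right) + \left(\left(6 - 10 - \frac{1}{5}\right) + 1504\right) = \frac{203908155}{764167391} + \left(- \frac{21}{5} + 1504\right) = \frac{203908155}{764167391} + \frac{7499}{5} = \frac{5731510805884}{3820836955}$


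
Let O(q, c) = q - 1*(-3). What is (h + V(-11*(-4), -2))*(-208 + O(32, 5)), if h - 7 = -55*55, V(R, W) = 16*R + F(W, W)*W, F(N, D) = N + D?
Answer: 398938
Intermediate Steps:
F(N, D) = D + N
V(R, W) = 2*W² + 16*R (V(R, W) = 16*R + (W + W)*W = 16*R + (2*W)*W = 16*R + 2*W² = 2*W² + 16*R)
O(q, c) = 3 + q (O(q, c) = q + 3 = 3 + q)
h = -3018 (h = 7 - 55*55 = 7 - 3025 = -3018)
(h + V(-11*(-4), -2))*(-208 + O(32, 5)) = (-3018 + (2*(-2)² + 16*(-11*(-4))))*(-208 + (3 + 32)) = (-3018 + (2*4 + 16*44))*(-208 + 35) = (-3018 + (8 + 704))*(-173) = (-3018 + 712)*(-173) = -2306*(-173) = 398938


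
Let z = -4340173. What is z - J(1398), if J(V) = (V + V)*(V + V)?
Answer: -12157789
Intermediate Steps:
J(V) = 4*V² (J(V) = (2*V)*(2*V) = 4*V²)
z - J(1398) = -4340173 - 4*1398² = -4340173 - 4*1954404 = -4340173 - 1*7817616 = -4340173 - 7817616 = -12157789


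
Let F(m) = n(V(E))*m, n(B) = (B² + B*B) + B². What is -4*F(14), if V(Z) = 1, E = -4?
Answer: -168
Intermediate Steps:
n(B) = 3*B² (n(B) = (B² + B²) + B² = 2*B² + B² = 3*B²)
F(m) = 3*m (F(m) = (3*1²)*m = (3*1)*m = 3*m)
-4*F(14) = -12*14 = -4*42 = -168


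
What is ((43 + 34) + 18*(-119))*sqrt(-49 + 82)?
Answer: -2065*sqrt(33) ≈ -11863.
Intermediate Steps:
((43 + 34) + 18*(-119))*sqrt(-49 + 82) = (77 - 2142)*sqrt(33) = -2065*sqrt(33)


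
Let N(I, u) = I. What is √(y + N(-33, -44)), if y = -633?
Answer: 3*I*√74 ≈ 25.807*I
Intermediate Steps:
√(y + N(-33, -44)) = √(-633 - 33) = √(-666) = 3*I*√74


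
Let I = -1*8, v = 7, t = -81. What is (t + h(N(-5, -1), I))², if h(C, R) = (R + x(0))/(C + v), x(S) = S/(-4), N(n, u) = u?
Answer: 61009/9 ≈ 6778.8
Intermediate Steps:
x(S) = -S/4 (x(S) = S*(-¼) = -S/4)
I = -8
h(C, R) = R/(7 + C) (h(C, R) = (R - ¼*0)/(C + 7) = (R + 0)/(7 + C) = R/(7 + C))
(t + h(N(-5, -1), I))² = (-81 - 8/(7 - 1))² = (-81 - 8/6)² = (-81 - 8*⅙)² = (-81 - 4/3)² = (-247/3)² = 61009/9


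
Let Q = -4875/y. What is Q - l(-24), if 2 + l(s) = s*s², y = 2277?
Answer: 10492309/759 ≈ 13824.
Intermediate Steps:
l(s) = -2 + s³ (l(s) = -2 + s*s² = -2 + s³)
Q = -1625/759 (Q = -4875/2277 = -4875*1/2277 = -1625/759 ≈ -2.1410)
Q - l(-24) = -1625/759 - (-2 + (-24)³) = -1625/759 - (-2 - 13824) = -1625/759 - 1*(-13826) = -1625/759 + 13826 = 10492309/759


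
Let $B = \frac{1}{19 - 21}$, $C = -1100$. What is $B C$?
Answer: $550$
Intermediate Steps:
$B = - \frac{1}{2}$ ($B = \frac{1}{-2} = - \frac{1}{2} \approx -0.5$)
$B C = \left(- \frac{1}{2}\right) \left(-1100\right) = 550$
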